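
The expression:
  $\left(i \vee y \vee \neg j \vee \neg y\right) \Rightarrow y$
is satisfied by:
  {y: True}


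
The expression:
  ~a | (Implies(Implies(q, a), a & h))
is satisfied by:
  {h: True, a: False}
  {a: False, h: False}
  {a: True, h: True}


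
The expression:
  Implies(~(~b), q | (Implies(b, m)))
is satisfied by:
  {q: True, m: True, b: False}
  {q: True, m: False, b: False}
  {m: True, q: False, b: False}
  {q: False, m: False, b: False}
  {b: True, q: True, m: True}
  {b: True, q: True, m: False}
  {b: True, m: True, q: False}


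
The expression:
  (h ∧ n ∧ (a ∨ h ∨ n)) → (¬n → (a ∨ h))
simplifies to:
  True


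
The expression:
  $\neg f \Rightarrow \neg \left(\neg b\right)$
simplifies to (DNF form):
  $b \vee f$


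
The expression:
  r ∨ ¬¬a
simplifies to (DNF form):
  a ∨ r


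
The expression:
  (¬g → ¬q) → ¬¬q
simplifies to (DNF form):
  q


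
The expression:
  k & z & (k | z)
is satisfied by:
  {z: True, k: True}


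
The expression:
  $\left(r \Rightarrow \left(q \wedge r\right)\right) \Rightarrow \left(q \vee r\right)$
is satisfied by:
  {r: True, q: True}
  {r: True, q: False}
  {q: True, r: False}


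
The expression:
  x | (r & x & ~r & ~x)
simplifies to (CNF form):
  x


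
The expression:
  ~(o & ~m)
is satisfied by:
  {m: True, o: False}
  {o: False, m: False}
  {o: True, m: True}


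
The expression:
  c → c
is always true.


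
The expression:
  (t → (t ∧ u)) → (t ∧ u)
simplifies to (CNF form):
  t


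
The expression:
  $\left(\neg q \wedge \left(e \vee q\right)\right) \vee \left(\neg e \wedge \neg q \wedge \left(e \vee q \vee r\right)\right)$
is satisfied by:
  {r: True, e: True, q: False}
  {r: True, q: False, e: False}
  {e: True, q: False, r: False}


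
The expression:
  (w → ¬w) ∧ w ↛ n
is never true.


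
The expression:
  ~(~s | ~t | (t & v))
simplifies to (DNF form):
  s & t & ~v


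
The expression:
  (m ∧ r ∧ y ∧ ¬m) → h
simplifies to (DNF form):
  True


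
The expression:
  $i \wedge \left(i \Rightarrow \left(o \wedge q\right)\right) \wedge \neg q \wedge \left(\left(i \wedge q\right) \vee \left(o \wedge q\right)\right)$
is never true.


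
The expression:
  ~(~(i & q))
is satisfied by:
  {i: True, q: True}


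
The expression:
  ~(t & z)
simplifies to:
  ~t | ~z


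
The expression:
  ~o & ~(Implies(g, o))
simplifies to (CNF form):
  g & ~o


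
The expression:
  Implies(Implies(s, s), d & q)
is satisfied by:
  {d: True, q: True}


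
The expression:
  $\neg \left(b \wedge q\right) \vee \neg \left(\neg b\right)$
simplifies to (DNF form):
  $\text{True}$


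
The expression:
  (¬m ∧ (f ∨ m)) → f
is always true.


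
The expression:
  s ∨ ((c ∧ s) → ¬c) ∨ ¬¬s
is always true.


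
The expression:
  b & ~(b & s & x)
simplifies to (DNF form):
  (b & ~s) | (b & ~x)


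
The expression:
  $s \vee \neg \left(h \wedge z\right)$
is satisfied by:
  {s: True, h: False, z: False}
  {h: False, z: False, s: False}
  {z: True, s: True, h: False}
  {z: True, h: False, s: False}
  {s: True, h: True, z: False}
  {h: True, s: False, z: False}
  {z: True, h: True, s: True}


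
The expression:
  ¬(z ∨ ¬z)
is never true.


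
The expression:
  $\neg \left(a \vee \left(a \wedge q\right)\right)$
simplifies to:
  $\neg a$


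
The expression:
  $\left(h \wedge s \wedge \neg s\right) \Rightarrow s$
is always true.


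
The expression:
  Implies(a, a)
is always true.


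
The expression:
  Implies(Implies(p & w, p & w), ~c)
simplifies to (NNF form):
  ~c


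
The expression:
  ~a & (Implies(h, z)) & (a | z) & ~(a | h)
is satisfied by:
  {z: True, h: False, a: False}


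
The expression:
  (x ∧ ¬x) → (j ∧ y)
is always true.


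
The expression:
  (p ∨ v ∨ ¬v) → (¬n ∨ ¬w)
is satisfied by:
  {w: False, n: False}
  {n: True, w: False}
  {w: True, n: False}


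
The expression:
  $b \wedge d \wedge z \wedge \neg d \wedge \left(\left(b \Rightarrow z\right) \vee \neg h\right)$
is never true.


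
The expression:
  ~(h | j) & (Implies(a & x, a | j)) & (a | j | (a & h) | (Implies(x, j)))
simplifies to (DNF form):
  (a & ~h & ~j) | (~h & ~j & ~x)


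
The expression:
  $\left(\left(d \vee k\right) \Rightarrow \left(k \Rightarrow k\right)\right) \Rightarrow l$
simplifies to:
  $l$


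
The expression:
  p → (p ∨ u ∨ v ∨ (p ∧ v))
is always true.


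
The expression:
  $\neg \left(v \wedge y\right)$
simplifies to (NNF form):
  $\neg v \vee \neg y$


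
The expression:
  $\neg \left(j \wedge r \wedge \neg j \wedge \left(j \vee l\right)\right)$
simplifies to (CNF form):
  $\text{True}$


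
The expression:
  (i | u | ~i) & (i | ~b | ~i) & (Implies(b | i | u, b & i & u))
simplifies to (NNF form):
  (b | ~u) & (i | ~b) & (u | ~i)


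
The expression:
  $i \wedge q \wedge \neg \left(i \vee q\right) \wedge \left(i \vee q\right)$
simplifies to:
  $\text{False}$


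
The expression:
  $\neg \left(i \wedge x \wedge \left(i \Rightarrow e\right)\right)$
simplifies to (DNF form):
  $\neg e \vee \neg i \vee \neg x$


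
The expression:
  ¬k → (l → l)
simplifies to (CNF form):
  True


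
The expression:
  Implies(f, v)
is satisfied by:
  {v: True, f: False}
  {f: False, v: False}
  {f: True, v: True}


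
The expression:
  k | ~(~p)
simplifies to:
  k | p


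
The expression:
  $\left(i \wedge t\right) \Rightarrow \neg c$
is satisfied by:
  {c: False, t: False, i: False}
  {i: True, c: False, t: False}
  {t: True, c: False, i: False}
  {i: True, t: True, c: False}
  {c: True, i: False, t: False}
  {i: True, c: True, t: False}
  {t: True, c: True, i: False}


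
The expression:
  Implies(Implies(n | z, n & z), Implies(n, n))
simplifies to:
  True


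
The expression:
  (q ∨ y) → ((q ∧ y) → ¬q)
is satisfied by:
  {q: False, y: False}
  {y: True, q: False}
  {q: True, y: False}


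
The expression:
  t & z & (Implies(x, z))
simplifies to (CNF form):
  t & z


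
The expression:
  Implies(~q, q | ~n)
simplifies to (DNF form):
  q | ~n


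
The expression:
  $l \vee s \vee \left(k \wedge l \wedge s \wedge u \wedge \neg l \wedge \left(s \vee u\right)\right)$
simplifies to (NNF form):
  $l \vee s$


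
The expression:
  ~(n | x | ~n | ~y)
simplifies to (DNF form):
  False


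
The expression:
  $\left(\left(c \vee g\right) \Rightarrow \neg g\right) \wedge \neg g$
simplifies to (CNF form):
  $\neg g$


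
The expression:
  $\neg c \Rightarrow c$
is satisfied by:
  {c: True}


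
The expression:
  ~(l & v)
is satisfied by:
  {l: False, v: False}
  {v: True, l: False}
  {l: True, v: False}


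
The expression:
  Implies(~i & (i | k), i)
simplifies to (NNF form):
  i | ~k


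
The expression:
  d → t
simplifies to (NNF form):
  t ∨ ¬d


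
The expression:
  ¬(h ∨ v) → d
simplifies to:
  d ∨ h ∨ v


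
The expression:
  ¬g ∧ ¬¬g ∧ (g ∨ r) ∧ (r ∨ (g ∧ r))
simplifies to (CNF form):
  False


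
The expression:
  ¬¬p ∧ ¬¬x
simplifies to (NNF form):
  p ∧ x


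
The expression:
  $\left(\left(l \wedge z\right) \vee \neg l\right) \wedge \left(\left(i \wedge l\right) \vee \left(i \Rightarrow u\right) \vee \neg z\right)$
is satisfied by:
  {u: True, z: False, l: False, i: False}
  {i: False, z: False, u: False, l: False}
  {i: True, u: True, z: False, l: False}
  {i: True, z: False, u: False, l: False}
  {u: True, z: True, i: False, l: False}
  {z: True, i: False, u: False, l: False}
  {i: True, u: True, z: True, l: False}
  {l: True, u: True, z: True, i: False}
  {l: True, z: True, i: False, u: False}
  {l: True, i: True, z: True, u: True}
  {l: True, i: True, z: True, u: False}


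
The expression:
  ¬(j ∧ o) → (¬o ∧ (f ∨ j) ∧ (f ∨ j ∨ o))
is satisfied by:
  {f: True, j: True, o: False}
  {j: True, o: False, f: False}
  {f: True, j: True, o: True}
  {j: True, o: True, f: False}
  {f: True, o: False, j: False}


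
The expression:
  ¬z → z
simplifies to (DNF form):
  z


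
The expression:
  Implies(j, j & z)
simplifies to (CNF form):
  z | ~j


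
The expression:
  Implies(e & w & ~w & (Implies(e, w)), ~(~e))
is always true.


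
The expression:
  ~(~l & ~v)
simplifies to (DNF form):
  l | v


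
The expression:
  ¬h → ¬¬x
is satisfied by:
  {x: True, h: True}
  {x: True, h: False}
  {h: True, x: False}


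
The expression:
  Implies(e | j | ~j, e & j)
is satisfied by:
  {j: True, e: True}


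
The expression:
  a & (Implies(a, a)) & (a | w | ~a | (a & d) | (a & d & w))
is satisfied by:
  {a: True}


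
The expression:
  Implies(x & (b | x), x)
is always true.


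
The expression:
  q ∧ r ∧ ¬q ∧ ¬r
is never true.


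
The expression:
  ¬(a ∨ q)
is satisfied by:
  {q: False, a: False}


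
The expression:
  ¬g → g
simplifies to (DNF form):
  g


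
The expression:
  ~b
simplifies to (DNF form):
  ~b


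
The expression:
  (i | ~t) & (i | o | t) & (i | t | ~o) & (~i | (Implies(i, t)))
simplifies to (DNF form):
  i & t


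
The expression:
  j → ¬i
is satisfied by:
  {i: False, j: False}
  {j: True, i: False}
  {i: True, j: False}


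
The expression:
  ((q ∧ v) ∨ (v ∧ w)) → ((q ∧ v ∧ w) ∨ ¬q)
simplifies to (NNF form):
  w ∨ ¬q ∨ ¬v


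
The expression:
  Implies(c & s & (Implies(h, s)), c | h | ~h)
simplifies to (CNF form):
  True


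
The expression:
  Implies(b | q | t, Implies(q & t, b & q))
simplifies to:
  b | ~q | ~t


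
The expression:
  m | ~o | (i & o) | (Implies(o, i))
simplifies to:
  i | m | ~o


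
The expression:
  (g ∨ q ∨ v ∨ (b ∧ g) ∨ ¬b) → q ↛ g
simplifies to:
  ¬g ∧ (b ∨ q) ∧ (q ∨ ¬v)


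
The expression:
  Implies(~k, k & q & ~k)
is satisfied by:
  {k: True}


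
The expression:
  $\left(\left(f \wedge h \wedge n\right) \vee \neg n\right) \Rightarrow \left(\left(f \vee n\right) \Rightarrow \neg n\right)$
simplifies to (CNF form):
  $\neg f \vee \neg h \vee \neg n$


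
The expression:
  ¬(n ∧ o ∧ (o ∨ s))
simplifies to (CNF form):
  ¬n ∨ ¬o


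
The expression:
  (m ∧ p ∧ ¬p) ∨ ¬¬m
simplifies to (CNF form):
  m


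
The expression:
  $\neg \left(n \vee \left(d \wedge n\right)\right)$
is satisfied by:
  {n: False}


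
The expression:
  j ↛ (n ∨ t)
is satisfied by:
  {j: True, n: False, t: False}


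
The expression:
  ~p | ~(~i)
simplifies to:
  i | ~p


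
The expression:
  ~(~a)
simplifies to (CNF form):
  a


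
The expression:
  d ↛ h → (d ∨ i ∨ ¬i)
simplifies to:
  True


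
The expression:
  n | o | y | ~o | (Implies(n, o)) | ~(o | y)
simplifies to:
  True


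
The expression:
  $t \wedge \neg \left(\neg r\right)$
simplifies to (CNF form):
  $r \wedge t$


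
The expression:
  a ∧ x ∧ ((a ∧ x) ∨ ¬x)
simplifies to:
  a ∧ x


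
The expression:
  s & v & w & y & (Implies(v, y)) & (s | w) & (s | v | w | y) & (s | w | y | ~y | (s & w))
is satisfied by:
  {s: True, w: True, y: True, v: True}


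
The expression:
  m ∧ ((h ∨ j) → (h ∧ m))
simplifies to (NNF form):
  m ∧ (h ∨ ¬j)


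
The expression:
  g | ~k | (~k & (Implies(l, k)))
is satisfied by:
  {g: True, k: False}
  {k: False, g: False}
  {k: True, g: True}


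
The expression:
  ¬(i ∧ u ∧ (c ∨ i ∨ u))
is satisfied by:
  {u: False, i: False}
  {i: True, u: False}
  {u: True, i: False}


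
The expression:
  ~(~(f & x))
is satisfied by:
  {x: True, f: True}


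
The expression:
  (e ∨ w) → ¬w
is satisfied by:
  {w: False}


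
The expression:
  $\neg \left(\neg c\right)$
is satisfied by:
  {c: True}


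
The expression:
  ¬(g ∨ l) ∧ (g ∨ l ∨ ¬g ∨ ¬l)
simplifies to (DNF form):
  ¬g ∧ ¬l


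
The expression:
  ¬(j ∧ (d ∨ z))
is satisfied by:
  {z: False, j: False, d: False}
  {d: True, z: False, j: False}
  {z: True, d: False, j: False}
  {d: True, z: True, j: False}
  {j: True, d: False, z: False}


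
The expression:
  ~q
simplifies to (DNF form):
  ~q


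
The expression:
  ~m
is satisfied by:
  {m: False}


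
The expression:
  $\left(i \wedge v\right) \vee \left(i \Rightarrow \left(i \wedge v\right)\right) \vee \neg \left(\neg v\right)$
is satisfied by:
  {v: True, i: False}
  {i: False, v: False}
  {i: True, v: True}


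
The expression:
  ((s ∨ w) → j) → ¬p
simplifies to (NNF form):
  (s ∧ ¬j) ∨ (w ∧ ¬j) ∨ ¬p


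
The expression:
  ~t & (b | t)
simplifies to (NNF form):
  b & ~t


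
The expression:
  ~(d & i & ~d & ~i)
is always true.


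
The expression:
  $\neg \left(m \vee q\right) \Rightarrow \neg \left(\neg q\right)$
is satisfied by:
  {q: True, m: True}
  {q: True, m: False}
  {m: True, q: False}


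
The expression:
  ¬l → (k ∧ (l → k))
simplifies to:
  k ∨ l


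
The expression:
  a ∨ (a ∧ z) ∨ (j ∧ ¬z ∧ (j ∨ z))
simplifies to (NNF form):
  a ∨ (j ∧ ¬z)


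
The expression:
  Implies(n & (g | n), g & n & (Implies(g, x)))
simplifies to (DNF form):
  ~n | (g & x)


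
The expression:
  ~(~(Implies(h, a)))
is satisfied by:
  {a: True, h: False}
  {h: False, a: False}
  {h: True, a: True}


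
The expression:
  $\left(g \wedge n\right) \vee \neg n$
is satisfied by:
  {g: True, n: False}
  {n: False, g: False}
  {n: True, g: True}


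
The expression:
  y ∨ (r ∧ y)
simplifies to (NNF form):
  y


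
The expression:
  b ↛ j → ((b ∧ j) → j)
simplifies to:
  True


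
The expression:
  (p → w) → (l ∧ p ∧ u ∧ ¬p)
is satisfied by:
  {p: True, w: False}


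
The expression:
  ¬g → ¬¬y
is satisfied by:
  {y: True, g: True}
  {y: True, g: False}
  {g: True, y: False}


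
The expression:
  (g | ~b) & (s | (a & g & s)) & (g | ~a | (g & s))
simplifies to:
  s & (g | ~a) & (g | ~b)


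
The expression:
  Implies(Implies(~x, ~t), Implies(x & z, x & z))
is always true.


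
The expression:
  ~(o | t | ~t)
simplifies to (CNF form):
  False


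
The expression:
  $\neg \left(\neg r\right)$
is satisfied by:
  {r: True}


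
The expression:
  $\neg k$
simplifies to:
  $\neg k$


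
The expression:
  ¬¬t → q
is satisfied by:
  {q: True, t: False}
  {t: False, q: False}
  {t: True, q: True}


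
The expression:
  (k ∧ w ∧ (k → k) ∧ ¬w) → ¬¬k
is always true.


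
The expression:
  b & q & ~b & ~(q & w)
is never true.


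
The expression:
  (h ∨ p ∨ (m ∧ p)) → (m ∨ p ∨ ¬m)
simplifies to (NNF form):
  True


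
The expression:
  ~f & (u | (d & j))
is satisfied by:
  {u: True, j: True, d: True, f: False}
  {u: True, j: True, d: False, f: False}
  {u: True, d: True, f: False, j: False}
  {u: True, d: False, f: False, j: False}
  {j: True, d: True, f: False, u: False}


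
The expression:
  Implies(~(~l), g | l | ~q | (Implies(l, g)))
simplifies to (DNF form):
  True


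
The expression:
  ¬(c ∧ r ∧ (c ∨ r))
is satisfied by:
  {c: False, r: False}
  {r: True, c: False}
  {c: True, r: False}


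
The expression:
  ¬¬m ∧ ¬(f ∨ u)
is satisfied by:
  {m: True, u: False, f: False}


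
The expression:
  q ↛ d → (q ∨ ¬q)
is always true.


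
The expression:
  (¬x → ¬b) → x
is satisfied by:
  {b: True, x: True}
  {b: True, x: False}
  {x: True, b: False}


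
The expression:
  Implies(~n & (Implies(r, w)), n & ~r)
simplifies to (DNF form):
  n | (r & ~w)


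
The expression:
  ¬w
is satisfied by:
  {w: False}


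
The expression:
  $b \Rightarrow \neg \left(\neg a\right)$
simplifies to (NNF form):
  $a \vee \neg b$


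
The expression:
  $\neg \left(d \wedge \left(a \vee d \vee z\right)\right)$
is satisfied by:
  {d: False}


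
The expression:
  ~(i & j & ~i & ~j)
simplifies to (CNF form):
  True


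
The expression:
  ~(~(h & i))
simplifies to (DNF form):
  h & i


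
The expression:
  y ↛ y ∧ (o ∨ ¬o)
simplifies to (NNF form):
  False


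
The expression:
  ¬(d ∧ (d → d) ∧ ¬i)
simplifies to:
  i ∨ ¬d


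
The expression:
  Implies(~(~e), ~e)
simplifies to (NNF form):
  ~e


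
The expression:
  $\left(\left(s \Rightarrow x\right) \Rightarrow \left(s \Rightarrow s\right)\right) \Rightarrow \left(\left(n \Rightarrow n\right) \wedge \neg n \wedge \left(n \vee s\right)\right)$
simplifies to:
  $s \wedge \neg n$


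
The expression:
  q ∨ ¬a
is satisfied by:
  {q: True, a: False}
  {a: False, q: False}
  {a: True, q: True}


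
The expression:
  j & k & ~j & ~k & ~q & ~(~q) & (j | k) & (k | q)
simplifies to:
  False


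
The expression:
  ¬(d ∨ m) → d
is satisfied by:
  {d: True, m: True}
  {d: True, m: False}
  {m: True, d: False}


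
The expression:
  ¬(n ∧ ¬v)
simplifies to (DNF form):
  v ∨ ¬n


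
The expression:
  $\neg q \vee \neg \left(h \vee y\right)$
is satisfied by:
  {y: False, q: False, h: False}
  {h: True, y: False, q: False}
  {y: True, h: False, q: False}
  {h: True, y: True, q: False}
  {q: True, h: False, y: False}


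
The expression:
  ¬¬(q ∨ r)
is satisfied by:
  {r: True, q: True}
  {r: True, q: False}
  {q: True, r: False}


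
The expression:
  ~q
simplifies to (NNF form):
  ~q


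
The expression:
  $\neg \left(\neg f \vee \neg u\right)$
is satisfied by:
  {u: True, f: True}


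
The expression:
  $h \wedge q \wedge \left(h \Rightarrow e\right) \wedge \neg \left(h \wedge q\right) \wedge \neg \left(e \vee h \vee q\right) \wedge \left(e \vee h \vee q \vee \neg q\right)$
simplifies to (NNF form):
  $\text{False}$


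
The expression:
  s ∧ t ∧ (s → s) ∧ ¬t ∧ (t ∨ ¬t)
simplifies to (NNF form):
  False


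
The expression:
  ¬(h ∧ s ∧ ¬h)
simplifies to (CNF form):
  True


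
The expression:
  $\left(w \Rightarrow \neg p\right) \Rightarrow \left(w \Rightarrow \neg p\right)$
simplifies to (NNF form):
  $\text{True}$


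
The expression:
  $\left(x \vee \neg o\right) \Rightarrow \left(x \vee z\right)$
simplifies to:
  $o \vee x \vee z$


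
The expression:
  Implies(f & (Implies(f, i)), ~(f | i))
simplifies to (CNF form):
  ~f | ~i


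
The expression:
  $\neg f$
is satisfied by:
  {f: False}


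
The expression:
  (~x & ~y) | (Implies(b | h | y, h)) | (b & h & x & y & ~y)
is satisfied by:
  {h: True, x: False, b: False, y: False}
  {h: True, b: True, x: False, y: False}
  {h: True, x: True, b: False, y: False}
  {h: True, b: True, x: True, y: False}
  {y: True, h: True, x: False, b: False}
  {y: True, h: True, b: True, x: False}
  {y: True, h: True, x: True, b: False}
  {y: True, h: True, b: True, x: True}
  {y: False, x: False, b: False, h: False}
  {b: True, y: False, x: False, h: False}
  {x: True, y: False, b: False, h: False}


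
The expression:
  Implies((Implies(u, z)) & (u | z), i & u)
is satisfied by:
  {u: True, i: True, z: False}
  {u: True, i: False, z: False}
  {i: True, u: False, z: False}
  {u: False, i: False, z: False}
  {z: True, u: True, i: True}


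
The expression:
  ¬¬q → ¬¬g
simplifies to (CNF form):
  g ∨ ¬q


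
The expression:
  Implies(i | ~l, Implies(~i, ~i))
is always true.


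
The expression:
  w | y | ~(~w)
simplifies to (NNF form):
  w | y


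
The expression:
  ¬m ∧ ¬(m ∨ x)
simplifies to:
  ¬m ∧ ¬x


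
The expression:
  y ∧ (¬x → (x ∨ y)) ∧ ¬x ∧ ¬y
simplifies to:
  False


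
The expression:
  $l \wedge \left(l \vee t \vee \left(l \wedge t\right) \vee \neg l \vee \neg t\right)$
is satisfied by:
  {l: True}


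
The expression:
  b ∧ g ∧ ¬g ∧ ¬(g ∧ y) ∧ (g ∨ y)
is never true.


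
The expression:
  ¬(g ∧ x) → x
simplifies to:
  x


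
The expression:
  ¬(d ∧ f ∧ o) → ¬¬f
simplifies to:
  f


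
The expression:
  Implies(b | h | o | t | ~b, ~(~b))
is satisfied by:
  {b: True}


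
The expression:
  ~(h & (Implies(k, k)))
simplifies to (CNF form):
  ~h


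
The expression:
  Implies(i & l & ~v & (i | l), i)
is always true.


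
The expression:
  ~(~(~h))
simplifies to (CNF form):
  ~h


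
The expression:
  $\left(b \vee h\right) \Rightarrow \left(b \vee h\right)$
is always true.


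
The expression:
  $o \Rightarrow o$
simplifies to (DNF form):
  $\text{True}$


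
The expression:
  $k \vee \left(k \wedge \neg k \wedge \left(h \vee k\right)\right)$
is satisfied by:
  {k: True}


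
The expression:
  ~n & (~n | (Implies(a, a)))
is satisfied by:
  {n: False}


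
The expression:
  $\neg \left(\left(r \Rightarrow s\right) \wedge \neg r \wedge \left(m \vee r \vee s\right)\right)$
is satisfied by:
  {r: True, m: False, s: False}
  {r: True, s: True, m: False}
  {r: True, m: True, s: False}
  {r: True, s: True, m: True}
  {s: False, m: False, r: False}


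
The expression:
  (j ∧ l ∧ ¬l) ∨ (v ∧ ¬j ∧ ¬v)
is never true.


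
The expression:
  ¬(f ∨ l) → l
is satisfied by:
  {l: True, f: True}
  {l: True, f: False}
  {f: True, l: False}


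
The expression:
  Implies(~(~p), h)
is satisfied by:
  {h: True, p: False}
  {p: False, h: False}
  {p: True, h: True}


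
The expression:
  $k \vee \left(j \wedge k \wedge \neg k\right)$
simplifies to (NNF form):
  $k$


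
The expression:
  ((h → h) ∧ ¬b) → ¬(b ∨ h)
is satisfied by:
  {b: True, h: False}
  {h: False, b: False}
  {h: True, b: True}


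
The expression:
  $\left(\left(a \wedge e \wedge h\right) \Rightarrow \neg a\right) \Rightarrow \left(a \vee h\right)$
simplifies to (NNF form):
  $a \vee h$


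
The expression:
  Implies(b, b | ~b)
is always true.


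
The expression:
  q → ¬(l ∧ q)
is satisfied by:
  {l: False, q: False}
  {q: True, l: False}
  {l: True, q: False}


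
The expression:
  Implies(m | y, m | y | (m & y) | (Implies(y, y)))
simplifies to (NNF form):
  True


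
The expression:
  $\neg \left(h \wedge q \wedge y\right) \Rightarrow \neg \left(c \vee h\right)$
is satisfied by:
  {y: True, q: True, h: False, c: False}
  {y: True, q: False, h: False, c: False}
  {q: True, c: False, y: False, h: False}
  {c: False, q: False, y: False, h: False}
  {h: True, y: True, q: True, c: False}
  {h: True, c: True, y: True, q: True}


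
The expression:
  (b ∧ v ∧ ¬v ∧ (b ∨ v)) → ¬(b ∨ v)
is always true.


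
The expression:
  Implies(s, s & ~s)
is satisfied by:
  {s: False}


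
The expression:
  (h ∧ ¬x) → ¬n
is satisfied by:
  {x: True, h: False, n: False}
  {h: False, n: False, x: False}
  {x: True, n: True, h: False}
  {n: True, h: False, x: False}
  {x: True, h: True, n: False}
  {h: True, x: False, n: False}
  {x: True, n: True, h: True}


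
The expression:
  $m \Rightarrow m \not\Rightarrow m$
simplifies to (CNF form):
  $\neg m$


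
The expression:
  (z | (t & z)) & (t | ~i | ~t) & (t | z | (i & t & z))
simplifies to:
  z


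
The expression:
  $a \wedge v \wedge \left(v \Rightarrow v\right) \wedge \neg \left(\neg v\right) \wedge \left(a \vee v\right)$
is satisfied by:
  {a: True, v: True}


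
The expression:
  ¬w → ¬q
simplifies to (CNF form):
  w ∨ ¬q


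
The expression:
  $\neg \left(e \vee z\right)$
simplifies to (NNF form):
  $\neg e \wedge \neg z$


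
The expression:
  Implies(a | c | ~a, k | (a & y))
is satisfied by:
  {y: True, k: True, a: True}
  {y: True, k: True, a: False}
  {k: True, a: True, y: False}
  {k: True, a: False, y: False}
  {y: True, a: True, k: False}


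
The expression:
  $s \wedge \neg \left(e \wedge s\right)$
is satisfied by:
  {s: True, e: False}


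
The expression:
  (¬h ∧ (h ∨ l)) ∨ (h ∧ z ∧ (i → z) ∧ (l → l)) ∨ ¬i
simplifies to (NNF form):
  (h ∧ z) ∨ (l ∧ ¬h) ∨ ¬i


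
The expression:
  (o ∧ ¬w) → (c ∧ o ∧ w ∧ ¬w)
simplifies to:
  w ∨ ¬o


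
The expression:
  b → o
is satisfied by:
  {o: True, b: False}
  {b: False, o: False}
  {b: True, o: True}


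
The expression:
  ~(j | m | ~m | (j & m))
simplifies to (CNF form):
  False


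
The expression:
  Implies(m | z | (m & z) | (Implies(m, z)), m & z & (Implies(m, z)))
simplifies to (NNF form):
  m & z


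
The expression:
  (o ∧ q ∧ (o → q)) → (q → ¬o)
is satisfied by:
  {o: False, q: False}
  {q: True, o: False}
  {o: True, q: False}


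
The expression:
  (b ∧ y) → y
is always true.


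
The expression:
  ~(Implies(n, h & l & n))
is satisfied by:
  {n: True, l: False, h: False}
  {h: True, n: True, l: False}
  {l: True, n: True, h: False}


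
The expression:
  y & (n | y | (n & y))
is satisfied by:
  {y: True}


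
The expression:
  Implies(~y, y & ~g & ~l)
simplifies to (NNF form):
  y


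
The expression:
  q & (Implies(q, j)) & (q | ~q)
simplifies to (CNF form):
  j & q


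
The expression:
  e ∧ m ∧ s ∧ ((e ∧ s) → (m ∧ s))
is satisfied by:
  {m: True, e: True, s: True}


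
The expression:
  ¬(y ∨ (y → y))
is never true.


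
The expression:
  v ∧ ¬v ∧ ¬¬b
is never true.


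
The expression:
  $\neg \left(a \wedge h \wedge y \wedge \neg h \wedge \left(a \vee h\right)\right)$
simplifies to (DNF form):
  $\text{True}$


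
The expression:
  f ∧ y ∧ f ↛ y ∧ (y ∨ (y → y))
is never true.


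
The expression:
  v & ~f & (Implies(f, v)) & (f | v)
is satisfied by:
  {v: True, f: False}


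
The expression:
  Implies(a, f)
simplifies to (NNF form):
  f | ~a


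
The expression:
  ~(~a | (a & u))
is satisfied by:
  {a: True, u: False}


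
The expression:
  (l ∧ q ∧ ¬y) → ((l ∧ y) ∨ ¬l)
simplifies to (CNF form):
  y ∨ ¬l ∨ ¬q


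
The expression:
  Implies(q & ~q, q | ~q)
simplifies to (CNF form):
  True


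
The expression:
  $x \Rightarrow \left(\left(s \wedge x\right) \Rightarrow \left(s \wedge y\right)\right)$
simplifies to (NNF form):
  $y \vee \neg s \vee \neg x$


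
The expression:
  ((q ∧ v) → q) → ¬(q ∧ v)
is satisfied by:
  {v: False, q: False}
  {q: True, v: False}
  {v: True, q: False}


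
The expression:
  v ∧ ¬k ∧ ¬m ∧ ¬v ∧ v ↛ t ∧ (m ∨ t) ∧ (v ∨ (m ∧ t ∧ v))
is never true.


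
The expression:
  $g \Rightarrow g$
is always true.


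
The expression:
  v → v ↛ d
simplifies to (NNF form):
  ¬d ∨ ¬v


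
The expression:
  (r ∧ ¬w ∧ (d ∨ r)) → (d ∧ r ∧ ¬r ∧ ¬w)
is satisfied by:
  {w: True, r: False}
  {r: False, w: False}
  {r: True, w: True}


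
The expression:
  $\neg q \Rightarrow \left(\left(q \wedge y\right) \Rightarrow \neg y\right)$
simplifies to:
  $\text{True}$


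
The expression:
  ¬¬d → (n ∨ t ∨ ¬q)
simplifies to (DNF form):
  n ∨ t ∨ ¬d ∨ ¬q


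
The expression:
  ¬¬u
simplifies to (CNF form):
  u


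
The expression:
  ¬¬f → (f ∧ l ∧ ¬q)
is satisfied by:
  {l: True, f: False, q: False}
  {l: False, f: False, q: False}
  {q: True, l: True, f: False}
  {q: True, l: False, f: False}
  {f: True, l: True, q: False}


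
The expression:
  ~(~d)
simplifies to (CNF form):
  d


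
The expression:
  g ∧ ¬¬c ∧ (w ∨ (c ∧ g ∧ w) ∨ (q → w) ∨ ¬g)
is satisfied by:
  {c: True, w: True, g: True, q: False}
  {c: True, g: True, w: False, q: False}
  {c: True, q: True, w: True, g: True}


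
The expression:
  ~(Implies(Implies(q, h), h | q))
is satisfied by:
  {q: False, h: False}


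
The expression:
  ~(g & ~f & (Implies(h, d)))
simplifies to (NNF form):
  f | ~g | (h & ~d)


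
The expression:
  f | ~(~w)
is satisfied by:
  {w: True, f: True}
  {w: True, f: False}
  {f: True, w: False}


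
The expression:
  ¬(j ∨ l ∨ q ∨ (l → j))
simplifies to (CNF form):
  False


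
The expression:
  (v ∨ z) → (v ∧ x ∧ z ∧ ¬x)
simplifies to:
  ¬v ∧ ¬z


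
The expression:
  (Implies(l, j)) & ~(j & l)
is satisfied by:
  {l: False}


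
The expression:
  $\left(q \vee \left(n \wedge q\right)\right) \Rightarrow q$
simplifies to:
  $\text{True}$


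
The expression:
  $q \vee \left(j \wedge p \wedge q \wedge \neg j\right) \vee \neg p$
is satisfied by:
  {q: True, p: False}
  {p: False, q: False}
  {p: True, q: True}


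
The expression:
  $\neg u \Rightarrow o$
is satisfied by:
  {o: True, u: True}
  {o: True, u: False}
  {u: True, o: False}


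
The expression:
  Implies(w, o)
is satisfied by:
  {o: True, w: False}
  {w: False, o: False}
  {w: True, o: True}


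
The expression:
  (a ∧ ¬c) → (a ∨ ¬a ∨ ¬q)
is always true.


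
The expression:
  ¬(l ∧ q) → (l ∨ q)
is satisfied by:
  {q: True, l: True}
  {q: True, l: False}
  {l: True, q: False}


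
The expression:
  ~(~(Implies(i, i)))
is always true.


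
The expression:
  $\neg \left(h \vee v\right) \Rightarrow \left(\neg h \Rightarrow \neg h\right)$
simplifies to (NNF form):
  $\text{True}$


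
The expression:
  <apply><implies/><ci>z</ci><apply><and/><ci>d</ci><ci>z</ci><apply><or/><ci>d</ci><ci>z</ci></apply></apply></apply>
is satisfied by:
  {d: True, z: False}
  {z: False, d: False}
  {z: True, d: True}


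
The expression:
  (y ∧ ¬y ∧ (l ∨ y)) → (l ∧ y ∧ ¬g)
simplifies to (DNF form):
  True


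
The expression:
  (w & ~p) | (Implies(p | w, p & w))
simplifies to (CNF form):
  w | ~p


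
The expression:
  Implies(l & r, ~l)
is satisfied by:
  {l: False, r: False}
  {r: True, l: False}
  {l: True, r: False}


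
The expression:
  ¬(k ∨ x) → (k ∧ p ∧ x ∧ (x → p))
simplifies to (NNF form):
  k ∨ x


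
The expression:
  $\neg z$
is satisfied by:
  {z: False}


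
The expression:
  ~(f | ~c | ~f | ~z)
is never true.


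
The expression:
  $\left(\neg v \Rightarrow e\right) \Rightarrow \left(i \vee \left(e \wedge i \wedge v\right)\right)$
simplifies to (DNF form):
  $i \vee \left(\neg e \wedge \neg v\right)$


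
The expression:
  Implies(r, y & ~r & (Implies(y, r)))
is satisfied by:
  {r: False}


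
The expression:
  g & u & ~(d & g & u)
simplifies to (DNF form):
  g & u & ~d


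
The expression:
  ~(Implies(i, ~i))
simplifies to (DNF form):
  i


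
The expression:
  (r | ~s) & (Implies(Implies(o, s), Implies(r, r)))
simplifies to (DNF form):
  r | ~s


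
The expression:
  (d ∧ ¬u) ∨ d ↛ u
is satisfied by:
  {d: True, u: False}


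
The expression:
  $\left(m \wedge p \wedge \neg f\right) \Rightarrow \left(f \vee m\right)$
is always true.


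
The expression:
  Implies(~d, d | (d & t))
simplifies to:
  d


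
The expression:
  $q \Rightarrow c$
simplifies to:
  $c \vee \neg q$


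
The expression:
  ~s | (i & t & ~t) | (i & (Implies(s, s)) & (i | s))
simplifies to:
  i | ~s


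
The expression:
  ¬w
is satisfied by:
  {w: False}


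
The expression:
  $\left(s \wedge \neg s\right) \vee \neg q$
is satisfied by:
  {q: False}


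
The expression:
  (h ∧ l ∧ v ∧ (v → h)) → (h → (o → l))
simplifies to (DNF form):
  True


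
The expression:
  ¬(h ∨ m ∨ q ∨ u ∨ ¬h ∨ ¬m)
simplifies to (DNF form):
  False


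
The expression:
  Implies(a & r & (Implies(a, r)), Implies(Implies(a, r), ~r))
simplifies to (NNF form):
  ~a | ~r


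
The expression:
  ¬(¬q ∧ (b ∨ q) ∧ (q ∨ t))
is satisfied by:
  {q: True, t: False, b: False}
  {t: False, b: False, q: False}
  {b: True, q: True, t: False}
  {b: True, t: False, q: False}
  {q: True, t: True, b: False}
  {t: True, q: False, b: False}
  {b: True, t: True, q: True}


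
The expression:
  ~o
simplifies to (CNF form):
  ~o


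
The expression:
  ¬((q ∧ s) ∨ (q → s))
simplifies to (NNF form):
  q ∧ ¬s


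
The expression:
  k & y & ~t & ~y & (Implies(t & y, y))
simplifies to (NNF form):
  False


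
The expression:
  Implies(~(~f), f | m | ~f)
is always true.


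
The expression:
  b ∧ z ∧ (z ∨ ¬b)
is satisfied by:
  {z: True, b: True}


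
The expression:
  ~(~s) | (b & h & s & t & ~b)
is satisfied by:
  {s: True}


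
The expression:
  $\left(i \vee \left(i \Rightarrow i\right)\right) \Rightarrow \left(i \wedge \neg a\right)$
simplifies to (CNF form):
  $i \wedge \neg a$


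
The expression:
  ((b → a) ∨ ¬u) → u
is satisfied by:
  {u: True}


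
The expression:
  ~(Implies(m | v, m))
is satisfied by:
  {v: True, m: False}


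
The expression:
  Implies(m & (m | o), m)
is always true.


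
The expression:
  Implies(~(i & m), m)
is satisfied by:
  {m: True}


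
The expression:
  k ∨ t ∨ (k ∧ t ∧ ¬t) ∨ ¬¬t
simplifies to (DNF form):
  k ∨ t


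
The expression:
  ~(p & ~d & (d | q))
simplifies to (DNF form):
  d | ~p | ~q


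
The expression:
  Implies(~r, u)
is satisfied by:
  {r: True, u: True}
  {r: True, u: False}
  {u: True, r: False}


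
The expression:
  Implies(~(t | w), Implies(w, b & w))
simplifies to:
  True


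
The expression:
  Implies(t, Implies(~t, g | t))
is always true.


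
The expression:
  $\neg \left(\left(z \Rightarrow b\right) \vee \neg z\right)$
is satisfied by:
  {z: True, b: False}


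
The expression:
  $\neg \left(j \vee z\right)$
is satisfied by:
  {z: False, j: False}


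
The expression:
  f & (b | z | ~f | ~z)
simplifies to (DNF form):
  f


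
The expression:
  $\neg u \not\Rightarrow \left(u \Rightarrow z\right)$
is never true.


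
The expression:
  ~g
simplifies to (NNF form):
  ~g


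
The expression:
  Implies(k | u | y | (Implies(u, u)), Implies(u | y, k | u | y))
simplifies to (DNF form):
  True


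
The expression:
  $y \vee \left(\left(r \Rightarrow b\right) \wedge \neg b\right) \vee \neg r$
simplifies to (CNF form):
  $y \vee \neg r$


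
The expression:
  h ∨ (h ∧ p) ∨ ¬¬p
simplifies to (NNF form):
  h ∨ p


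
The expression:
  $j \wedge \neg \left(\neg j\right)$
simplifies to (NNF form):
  $j$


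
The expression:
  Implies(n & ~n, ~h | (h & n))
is always true.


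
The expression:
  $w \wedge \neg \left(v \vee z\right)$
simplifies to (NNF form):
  $w \wedge \neg v \wedge \neg z$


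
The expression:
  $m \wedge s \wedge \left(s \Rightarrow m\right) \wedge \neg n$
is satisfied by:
  {m: True, s: True, n: False}


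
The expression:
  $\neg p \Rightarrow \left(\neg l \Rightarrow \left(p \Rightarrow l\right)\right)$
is always true.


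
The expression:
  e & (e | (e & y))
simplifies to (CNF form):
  e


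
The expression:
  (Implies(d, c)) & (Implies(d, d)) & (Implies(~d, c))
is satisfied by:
  {c: True}


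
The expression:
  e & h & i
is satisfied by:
  {h: True, i: True, e: True}


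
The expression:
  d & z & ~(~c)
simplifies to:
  c & d & z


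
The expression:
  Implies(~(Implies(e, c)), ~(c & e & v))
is always true.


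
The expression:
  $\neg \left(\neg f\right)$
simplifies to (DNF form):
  $f$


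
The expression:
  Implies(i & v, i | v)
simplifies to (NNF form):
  True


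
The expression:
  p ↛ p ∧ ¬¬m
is never true.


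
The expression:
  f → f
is always true.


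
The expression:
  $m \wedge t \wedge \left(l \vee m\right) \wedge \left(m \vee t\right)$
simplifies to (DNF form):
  $m \wedge t$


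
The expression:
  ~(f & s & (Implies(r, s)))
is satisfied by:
  {s: False, f: False}
  {f: True, s: False}
  {s: True, f: False}


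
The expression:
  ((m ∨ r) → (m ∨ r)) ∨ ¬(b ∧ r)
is always true.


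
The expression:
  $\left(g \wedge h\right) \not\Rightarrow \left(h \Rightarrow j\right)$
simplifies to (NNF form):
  $g \wedge h \wedge \neg j$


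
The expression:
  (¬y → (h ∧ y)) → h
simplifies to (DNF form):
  h ∨ ¬y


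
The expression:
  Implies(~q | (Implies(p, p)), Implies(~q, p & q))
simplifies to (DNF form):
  q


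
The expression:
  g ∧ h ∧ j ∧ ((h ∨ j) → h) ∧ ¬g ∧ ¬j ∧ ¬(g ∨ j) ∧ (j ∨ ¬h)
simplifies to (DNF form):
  False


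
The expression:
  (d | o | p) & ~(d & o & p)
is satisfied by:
  {d: True, o: False, p: False}
  {p: True, o: False, d: False}
  {p: True, o: False, d: True}
  {o: True, p: False, d: False}
  {d: True, o: True, p: False}
  {p: True, o: True, d: False}


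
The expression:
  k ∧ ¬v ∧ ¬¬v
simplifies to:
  False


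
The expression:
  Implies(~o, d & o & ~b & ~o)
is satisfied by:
  {o: True}


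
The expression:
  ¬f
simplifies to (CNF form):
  ¬f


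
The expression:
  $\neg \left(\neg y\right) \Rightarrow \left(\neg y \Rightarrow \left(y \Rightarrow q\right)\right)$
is always true.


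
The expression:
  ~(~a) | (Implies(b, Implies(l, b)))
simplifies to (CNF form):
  True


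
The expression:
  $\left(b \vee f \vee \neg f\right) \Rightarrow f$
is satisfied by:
  {f: True}


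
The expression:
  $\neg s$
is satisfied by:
  {s: False}


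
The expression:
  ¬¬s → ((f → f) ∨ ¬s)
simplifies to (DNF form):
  True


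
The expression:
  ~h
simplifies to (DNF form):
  ~h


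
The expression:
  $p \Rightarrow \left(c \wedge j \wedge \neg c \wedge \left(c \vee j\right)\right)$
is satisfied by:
  {p: False}


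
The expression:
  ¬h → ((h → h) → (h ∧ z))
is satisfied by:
  {h: True}


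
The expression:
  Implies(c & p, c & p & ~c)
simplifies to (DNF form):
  ~c | ~p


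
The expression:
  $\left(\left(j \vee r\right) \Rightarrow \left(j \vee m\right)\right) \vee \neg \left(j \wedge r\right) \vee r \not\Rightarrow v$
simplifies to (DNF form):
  $\text{True}$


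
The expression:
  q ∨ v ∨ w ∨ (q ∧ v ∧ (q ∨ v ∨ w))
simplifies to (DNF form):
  q ∨ v ∨ w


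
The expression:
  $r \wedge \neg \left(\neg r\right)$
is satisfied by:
  {r: True}


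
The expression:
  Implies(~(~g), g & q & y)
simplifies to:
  ~g | (q & y)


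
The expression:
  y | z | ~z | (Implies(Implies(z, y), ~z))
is always true.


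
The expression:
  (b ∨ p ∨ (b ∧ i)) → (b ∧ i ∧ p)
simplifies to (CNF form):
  (b ∨ ¬p) ∧ (i ∨ ¬p) ∧ (p ∨ ¬b)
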